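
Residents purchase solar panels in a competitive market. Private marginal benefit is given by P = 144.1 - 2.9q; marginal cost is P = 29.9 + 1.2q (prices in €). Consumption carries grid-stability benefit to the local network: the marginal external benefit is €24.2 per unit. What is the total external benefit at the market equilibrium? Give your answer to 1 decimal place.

Market equilibrium (private): 29.9 + 1.2q = 144.1 - 2.9q → q_m = 27.8537.
Total external benefit = MEB × q_m = 24.2 × 27.8537 = 674.0595.

€674.1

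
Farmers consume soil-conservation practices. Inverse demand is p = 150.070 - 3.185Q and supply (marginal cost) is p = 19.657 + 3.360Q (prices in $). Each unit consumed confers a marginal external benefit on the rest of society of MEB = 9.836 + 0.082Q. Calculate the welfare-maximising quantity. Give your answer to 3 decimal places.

Q* = 21.700

Social marginal benefit = demand + MEB = 159.906 - 3.103Q.
Set SMB = MC: 159.906 - 3.103Q = 19.657 + 3.360Q → Q* = 21.7003.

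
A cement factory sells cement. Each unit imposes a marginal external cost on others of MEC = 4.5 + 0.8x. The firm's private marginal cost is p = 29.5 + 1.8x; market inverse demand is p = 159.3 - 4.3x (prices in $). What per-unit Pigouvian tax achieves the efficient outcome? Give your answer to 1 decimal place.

Social marginal cost = private MC + MEC = 34.0 + 2.6x.
Set SMC = demand: 34.0 + 2.6x = 159.3 - 4.3x → x* = 18.1594.
The Pigouvian tax equals MEC at x*: 4.5 + 0.8×18.1594 = 19.0275.

tax = $19.0 per unit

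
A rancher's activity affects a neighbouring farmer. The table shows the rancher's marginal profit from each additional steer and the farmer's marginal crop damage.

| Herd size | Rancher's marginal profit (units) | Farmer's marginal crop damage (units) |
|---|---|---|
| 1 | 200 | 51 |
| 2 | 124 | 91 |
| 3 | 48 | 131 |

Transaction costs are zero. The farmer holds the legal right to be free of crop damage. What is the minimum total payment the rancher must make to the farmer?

142

Efficient level: marginal profit ≥ marginal crop damage through level 2, so k* = 2.
With the farmer holding the right, the rancher must at least compensate total damage at k*: 51 + 91 = 142.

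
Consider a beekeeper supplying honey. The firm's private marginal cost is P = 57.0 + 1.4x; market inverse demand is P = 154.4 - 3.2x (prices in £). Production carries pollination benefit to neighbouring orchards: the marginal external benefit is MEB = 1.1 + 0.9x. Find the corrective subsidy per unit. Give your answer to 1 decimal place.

subsidy = £25.1 per unit

Social marginal cost = private MC − MEB = 55.9 + 0.5x.
Set SMC = demand: 55.9 + 0.5x = 154.4 - 3.2x → x* = 26.6216.
The Pigouvian subsidy equals MEB at x*: 1.1 + 0.9×26.6216 = 25.0594.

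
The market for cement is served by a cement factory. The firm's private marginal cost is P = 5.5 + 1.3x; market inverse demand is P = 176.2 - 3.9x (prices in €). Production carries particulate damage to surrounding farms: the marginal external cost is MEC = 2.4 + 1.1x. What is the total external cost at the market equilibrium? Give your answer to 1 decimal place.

Market equilibrium (private): 5.5 + 1.3x = 176.2 - 3.9x → x_m = 32.8269.
Total external cost = ∫₀^{x_m} (2.4 + 1.1x) dx = 2.4×32.8269 + ½×1.1×32.8269² = 671.4675.

€671.5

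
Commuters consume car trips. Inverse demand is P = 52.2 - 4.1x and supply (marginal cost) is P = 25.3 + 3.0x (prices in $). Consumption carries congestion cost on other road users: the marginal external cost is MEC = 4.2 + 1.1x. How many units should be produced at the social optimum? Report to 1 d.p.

x* = 2.8

Social marginal benefit = demand − MEC = 48.0 - 5.2x.
Set SMB = MC: 48.0 - 5.2x = 25.3 + 3.0x → x* = 2.7683.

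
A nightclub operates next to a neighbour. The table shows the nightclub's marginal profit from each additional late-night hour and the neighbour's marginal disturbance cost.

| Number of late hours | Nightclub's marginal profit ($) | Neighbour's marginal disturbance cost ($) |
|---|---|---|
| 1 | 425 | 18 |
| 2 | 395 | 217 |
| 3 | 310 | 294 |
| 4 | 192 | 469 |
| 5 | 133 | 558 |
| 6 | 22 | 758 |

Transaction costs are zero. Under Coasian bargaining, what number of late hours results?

Bargaining reaches the level where marginal profit last exceeds marginal disturbance cost.
That holds through level 3 (310 ≥ 294) but not at 4 (192 < 469).

3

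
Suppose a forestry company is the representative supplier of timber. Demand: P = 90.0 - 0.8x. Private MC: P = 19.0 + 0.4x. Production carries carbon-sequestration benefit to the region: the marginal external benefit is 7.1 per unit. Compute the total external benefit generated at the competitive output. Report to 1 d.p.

Market equilibrium (private): 19.0 + 0.4x = 90.0 - 0.8x → x_m = 59.1667.
Total external benefit = MEB × x_m = 7.1 × 59.1667 = 420.0836.

420.1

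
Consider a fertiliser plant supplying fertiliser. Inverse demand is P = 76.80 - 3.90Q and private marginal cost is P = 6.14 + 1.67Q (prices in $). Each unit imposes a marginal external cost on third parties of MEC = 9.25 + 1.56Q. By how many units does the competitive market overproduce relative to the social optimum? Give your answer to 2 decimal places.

4.07 units

Market equilibrium (private): 6.14 + 1.67Q = 76.80 - 3.90Q → Q_m = 12.6858.
Social marginal cost = private MC + MEC = 15.39 + 3.23Q.
Set SMC = demand: 15.39 + 3.23Q = 76.80 - 3.90Q → Q* = 8.6129.
Gap = |12.6858 − 8.6129| = 4.0729.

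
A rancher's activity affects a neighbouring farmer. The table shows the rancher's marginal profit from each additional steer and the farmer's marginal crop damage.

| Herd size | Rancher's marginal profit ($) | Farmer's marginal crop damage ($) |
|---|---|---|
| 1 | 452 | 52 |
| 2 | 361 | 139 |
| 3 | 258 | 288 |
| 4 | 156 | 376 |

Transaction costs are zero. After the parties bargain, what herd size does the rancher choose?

2

Bargaining reaches the level where marginal profit last exceeds marginal crop damage.
That holds through level 2 (361 ≥ 139) but not at 3 (258 < 288).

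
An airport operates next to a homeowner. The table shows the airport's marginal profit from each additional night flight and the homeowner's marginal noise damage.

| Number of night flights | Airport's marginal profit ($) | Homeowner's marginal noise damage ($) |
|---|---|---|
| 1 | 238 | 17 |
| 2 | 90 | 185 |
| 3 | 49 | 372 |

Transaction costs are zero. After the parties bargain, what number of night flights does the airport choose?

1

Bargaining reaches the level where marginal profit last exceeds marginal noise damage.
That holds through level 1 (238 ≥ 17) but not at 2 (90 < 185).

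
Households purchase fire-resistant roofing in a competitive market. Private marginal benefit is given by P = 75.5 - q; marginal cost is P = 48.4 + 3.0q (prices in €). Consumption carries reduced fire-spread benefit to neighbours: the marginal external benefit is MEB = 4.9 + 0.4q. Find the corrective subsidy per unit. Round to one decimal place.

Social marginal benefit = demand + MEB = 80.4 - 0.6q.
Set SMB = MC: 80.4 - 0.6q = 48.4 + 3.0q → q* = 8.8889.
The Pigouvian subsidy equals MEB at q*: 4.9 + 0.4×8.8889 = 8.4556.

subsidy = €8.5 per unit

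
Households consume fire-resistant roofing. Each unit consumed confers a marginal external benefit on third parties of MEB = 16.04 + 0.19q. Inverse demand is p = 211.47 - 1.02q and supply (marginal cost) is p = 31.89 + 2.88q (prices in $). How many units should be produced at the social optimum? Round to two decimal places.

q* = 52.73

Social marginal benefit = demand + MEB = 227.51 - 0.83q.
Set SMB = MC: 227.51 - 0.83q = 31.89 + 2.88q → q* = 52.7278.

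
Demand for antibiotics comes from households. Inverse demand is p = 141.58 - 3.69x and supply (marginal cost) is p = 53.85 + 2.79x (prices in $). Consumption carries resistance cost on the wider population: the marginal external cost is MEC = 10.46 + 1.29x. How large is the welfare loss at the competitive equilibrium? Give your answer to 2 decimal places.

Market equilibrium (private): 53.85 + 2.79x = 141.58 - 3.69x → x_m = 13.5386.
Social marginal benefit = demand − MEC = 131.12 - 4.98x.
Set SMB = MC: 131.12 - 4.98x = 53.85 + 2.79x → x* = 9.9447.
The loss is the area between SMB and MC from x* to x_m; with linear curves that's a triangle of height MEC(x_m).
DWL = ½ × 3.5939 × 27.9248 = 50.1795.

DWL = $50.18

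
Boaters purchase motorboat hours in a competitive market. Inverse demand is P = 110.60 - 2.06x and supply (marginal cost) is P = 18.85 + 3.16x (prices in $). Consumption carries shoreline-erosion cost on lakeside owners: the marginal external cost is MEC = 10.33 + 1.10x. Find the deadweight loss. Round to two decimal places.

DWL = $69.62

Market equilibrium (private): 18.85 + 3.16x = 110.60 - 2.06x → x_m = 17.5766.
Social marginal benefit = demand − MEC = 100.27 - 3.16x.
Set SMB = MC: 100.27 - 3.16x = 18.85 + 3.16x → x* = 12.8829.
The loss is the area between SMB and MC from x* to x_m; with linear curves that's a triangle of height MEC(x_m).
DWL = ½ × 4.6937 × 29.6643 = 69.6177.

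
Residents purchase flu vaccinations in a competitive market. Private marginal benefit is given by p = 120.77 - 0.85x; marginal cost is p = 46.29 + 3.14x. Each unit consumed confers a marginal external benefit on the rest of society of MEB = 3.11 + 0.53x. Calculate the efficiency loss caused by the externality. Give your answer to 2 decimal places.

DWL = 24.43

Market equilibrium (private): 46.29 + 3.14x = 120.77 - 0.85x → x_m = 18.6667.
Social marginal benefit = demand + MEB = 123.88 - 0.32x.
Set SMB = MC: 123.88 - 0.32x = 46.29 + 3.14x → x* = 22.4249.
The welfare-loss triangle has base |x_m − x*| and height MEB(x_m) (the vertical gap between SMB and MC is zero at x* and MEB at x_m).
DWL = ½ × 3.7582 × 13.0033 = 24.4345.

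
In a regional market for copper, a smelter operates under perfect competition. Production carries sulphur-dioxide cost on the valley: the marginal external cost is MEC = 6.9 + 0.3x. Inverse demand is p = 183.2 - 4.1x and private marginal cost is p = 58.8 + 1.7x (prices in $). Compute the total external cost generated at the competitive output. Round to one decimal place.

$217.0

Market equilibrium (private): 58.8 + 1.7x = 183.2 - 4.1x → x_m = 21.4483.
Total external cost = ∫₀^{x_m} (6.9 + 0.3x) dx = 6.9×21.4483 + ½×0.3×21.4483² = 216.9977.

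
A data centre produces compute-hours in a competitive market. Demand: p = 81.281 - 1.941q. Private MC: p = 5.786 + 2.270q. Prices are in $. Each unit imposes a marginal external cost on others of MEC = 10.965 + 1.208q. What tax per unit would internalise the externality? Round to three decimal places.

Social marginal cost = private MC + MEC = 16.751 + 3.478q.
Set SMC = demand: 16.751 + 3.478q = 81.281 - 1.941q → q* = 11.9081.
The Pigouvian tax equals MEC at q*: 10.965 + 1.208×11.9081 = 25.3500.

tax = $25.350 per unit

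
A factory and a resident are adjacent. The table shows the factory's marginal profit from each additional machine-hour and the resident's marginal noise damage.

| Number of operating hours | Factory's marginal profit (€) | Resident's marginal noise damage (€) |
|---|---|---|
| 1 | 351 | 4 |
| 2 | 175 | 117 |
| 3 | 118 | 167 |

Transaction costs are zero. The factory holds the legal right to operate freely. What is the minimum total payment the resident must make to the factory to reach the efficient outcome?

Left alone the factory would choose level 3 (marginal profit stays positive).
Efficient level: k* = 2 (marginal profit ≥ marginal noise damage through 2).
The resident must at least cover the factory's forgone profit from cutting 3→2: 118 = 118.

€118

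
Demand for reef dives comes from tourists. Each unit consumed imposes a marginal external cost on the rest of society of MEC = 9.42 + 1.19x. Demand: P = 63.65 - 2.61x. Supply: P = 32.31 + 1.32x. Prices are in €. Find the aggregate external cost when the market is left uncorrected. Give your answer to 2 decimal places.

€112.96

Market equilibrium (private): 32.31 + 1.32x = 63.65 - 2.61x → x_m = 7.9746.
Total external cost = ∫₀^{x_m} (9.42 + 1.19x) dx = 9.42×7.9746 + ½×1.19×7.9746² = 112.9593.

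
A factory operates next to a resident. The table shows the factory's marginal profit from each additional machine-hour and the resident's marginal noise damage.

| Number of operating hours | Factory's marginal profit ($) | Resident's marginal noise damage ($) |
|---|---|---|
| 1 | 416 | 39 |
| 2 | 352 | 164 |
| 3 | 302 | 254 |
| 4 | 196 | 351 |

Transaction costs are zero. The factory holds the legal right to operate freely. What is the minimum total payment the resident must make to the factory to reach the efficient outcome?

$196

Left alone the factory would choose level 4 (marginal profit stays positive).
Efficient level: k* = 3 (marginal profit ≥ marginal noise damage through 3).
The resident must at least cover the factory's forgone profit from cutting 4→3: 196 = 196.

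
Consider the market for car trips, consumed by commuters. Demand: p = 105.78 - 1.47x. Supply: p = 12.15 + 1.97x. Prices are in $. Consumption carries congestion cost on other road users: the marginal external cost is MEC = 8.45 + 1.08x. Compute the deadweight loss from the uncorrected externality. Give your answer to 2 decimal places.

Market equilibrium (private): 12.15 + 1.97x = 105.78 - 1.47x → x_m = 27.2180.
Social marginal benefit = demand − MEC = 97.33 - 2.55x.
Set SMB = MC: 97.33 - 2.55x = 12.15 + 1.97x → x* = 18.8451.
The loss is the area between SMB and MC from x* to x_m; with linear curves that's a triangle of height MEC(x_m).
DWL = ½ × 8.3729 × 37.8455 = 158.4383.

DWL = $158.44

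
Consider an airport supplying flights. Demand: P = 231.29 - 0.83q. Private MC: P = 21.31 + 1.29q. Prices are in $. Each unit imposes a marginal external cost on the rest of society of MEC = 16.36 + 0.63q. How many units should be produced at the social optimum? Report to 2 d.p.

Social marginal cost = private MC + MEC = 37.67 + 1.92q.
Set SMC = demand: 37.67 + 1.92q = 231.29 - 0.83q → q* = 70.4073.

q* = 70.41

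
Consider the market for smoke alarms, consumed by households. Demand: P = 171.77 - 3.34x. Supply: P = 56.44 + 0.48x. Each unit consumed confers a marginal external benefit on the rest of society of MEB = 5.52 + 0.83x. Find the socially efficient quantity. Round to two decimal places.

x* = 40.42

Social marginal benefit = demand + MEB = 177.29 - 2.51x.
Set SMB = MC: 177.29 - 2.51x = 56.44 + 0.48x → x* = 40.4181.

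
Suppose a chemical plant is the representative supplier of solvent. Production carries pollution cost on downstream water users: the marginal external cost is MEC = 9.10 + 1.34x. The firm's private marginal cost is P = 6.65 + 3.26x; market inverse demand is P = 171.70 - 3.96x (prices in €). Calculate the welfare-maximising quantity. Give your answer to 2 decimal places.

Social marginal cost = private MC + MEC = 15.75 + 4.60x.
Set SMC = demand: 15.75 + 4.60x = 171.70 - 3.96x → x* = 18.2185.

x* = 18.22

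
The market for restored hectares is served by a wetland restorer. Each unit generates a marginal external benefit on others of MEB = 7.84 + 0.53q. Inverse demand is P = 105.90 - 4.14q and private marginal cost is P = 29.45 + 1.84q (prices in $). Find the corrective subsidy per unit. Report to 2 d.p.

Social marginal cost = private MC − MEB = 21.61 + 1.31q.
Set SMC = demand: 21.61 + 1.31q = 105.90 - 4.14q → q* = 15.4661.
The Pigouvian subsidy equals MEB at q*: 7.84 + 0.53×15.4661 = 16.0370.

subsidy = $16.04 per unit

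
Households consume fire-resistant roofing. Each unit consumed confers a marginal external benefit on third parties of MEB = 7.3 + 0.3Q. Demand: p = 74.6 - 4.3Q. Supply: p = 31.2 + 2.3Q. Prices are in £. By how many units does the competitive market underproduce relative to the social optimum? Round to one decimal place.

Market equilibrium (private): 31.2 + 2.3Q = 74.6 - 4.3Q → Q_m = 6.5758.
Social marginal benefit = demand + MEB = 81.9 - 4.0Q.
Set SMB = MC: 81.9 - 4.0Q = 31.2 + 2.3Q → Q* = 8.0476.
Gap = |6.5758 − 8.0476| = 1.4718.

1.5 units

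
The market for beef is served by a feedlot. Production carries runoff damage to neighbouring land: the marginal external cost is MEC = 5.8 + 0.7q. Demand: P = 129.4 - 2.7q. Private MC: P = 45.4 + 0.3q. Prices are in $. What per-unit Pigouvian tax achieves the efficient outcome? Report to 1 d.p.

tax = $20.6 per unit

Social marginal cost = private MC + MEC = 51.2 + q.
Set SMC = demand: 51.2 + q = 129.4 - 2.7q → q* = 21.1351.
The Pigouvian tax equals MEC at q*: 5.8 + 0.7×21.1351 = 20.5946.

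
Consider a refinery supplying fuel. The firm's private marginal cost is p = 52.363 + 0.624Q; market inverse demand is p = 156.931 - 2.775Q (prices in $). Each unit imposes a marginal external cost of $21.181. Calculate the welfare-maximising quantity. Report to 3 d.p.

Social marginal cost = private MC + MEC = 73.544 + 0.624Q.
Set SMC = demand: 73.544 + 0.624Q = 156.931 - 2.775Q → Q* = 24.5328.

Q* = 24.533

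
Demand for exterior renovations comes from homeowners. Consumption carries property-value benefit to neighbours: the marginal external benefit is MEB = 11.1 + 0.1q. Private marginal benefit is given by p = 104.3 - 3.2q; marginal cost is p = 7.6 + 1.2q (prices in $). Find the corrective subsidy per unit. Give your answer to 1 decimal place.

subsidy = $13.6 per unit

Social marginal benefit = demand + MEB = 115.4 - 3.1q.
Set SMB = MC: 115.4 - 3.1q = 7.6 + 1.2q → q* = 25.0698.
The Pigouvian subsidy equals MEB at q*: 11.1 + 0.1×25.0698 = 13.6070.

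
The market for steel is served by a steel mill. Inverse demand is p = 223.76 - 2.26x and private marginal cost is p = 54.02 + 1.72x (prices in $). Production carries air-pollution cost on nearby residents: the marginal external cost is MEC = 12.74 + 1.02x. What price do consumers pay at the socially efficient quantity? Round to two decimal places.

P = $152.80

Social marginal cost = private MC + MEC = 66.76 + 2.74x.
Set SMC = demand: 66.76 + 2.74x = 223.76 - 2.26x → x* = 31.4000.
Consumer price on the demand curve at x*: 223.76 − 2.26×31.4000 = 152.7960.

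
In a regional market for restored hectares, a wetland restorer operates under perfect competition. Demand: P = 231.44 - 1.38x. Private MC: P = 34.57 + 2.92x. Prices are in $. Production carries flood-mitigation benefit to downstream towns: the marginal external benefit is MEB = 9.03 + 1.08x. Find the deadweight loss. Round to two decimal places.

Market equilibrium (private): 34.57 + 2.92x = 231.44 - 1.38x → x_m = 45.7837.
Social marginal cost = private MC − MEB = 25.54 + 1.84x.
Set SMC = demand: 25.54 + 1.84x = 231.44 - 1.38x → x* = 63.9441.
Height of the DWL triangle at x_m is demand(x_m) − SMC(x_m) = MEB(x_m) = 58.4764.
DWL = ½ × 18.1604 × 58.4764 = 530.9774.

DWL = $530.98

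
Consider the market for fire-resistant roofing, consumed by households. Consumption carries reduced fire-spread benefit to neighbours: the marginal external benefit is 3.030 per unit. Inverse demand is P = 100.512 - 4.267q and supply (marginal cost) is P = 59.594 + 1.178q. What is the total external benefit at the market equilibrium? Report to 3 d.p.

22.770

Market equilibrium (private): 59.594 + 1.178q = 100.512 - 4.267q → q_m = 7.5148.
Total external benefit = MEB × q_m = 3.030 × 7.5148 = 22.7698.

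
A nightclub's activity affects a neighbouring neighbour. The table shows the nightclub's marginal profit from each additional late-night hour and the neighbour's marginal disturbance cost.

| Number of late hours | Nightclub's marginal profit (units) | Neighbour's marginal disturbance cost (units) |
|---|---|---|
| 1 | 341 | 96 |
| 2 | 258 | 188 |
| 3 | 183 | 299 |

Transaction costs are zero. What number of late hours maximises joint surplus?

2

Bargaining reaches the level where marginal profit last exceeds marginal disturbance cost.
That holds through level 2 (258 ≥ 188) but not at 3 (183 < 299).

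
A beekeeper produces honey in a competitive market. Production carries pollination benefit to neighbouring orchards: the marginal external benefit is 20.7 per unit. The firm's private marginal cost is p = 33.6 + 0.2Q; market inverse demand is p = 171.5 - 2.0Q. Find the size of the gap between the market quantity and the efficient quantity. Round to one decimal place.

9.4 units

Market equilibrium (private): 33.6 + 0.2Q = 171.5 - 2.0Q → Q_m = 62.6818.
Social marginal cost = private MC − MEB = 12.9 + 0.2Q.
Set SMC = demand: 12.9 + 0.2Q = 171.5 - 2.0Q → Q* = 72.0909.
Gap = |62.6818 − 72.0909| = 9.4091.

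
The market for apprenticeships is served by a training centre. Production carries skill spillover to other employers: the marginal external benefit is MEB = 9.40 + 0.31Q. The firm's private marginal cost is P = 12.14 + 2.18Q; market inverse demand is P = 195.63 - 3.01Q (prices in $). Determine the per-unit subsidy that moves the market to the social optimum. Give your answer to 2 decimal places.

Social marginal cost = private MC − MEB = 2.74 + 1.87Q.
Set SMC = demand: 2.74 + 1.87Q = 195.63 - 3.01Q → Q* = 39.5266.
The Pigouvian subsidy equals MEB at Q*: 9.40 + 0.31×39.5266 = 21.6532.

subsidy = $21.65 per unit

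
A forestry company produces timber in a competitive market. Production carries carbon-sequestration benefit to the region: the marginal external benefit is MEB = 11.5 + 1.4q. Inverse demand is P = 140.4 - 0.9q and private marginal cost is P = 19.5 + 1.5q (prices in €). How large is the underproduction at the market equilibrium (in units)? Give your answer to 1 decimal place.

82.0 units

Market equilibrium (private): 19.5 + 1.5q = 140.4 - 0.9q → q_m = 50.3750.
Social marginal cost = private MC − MEB = 8.0 + 0.1q.
Set SMC = demand: 8.0 + 0.1q = 140.4 - 0.9q → q* = 132.4000.
Gap = |50.3750 − 132.4000| = 82.0250.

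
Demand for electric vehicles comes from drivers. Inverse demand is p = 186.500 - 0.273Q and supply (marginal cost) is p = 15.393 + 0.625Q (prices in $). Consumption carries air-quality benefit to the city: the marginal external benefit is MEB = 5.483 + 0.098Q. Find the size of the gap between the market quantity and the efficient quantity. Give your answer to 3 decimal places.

Market equilibrium (private): 15.393 + 0.625Q = 186.500 - 0.273Q → Q_m = 190.5423.
Social marginal benefit = demand + MEB = 191.983 - 0.175Q.
Set SMB = MC: 191.983 - 0.175Q = 15.393 + 0.625Q → Q* = 220.7375.
Gap = |190.5423 − 220.7375| = 30.1952.

30.195 units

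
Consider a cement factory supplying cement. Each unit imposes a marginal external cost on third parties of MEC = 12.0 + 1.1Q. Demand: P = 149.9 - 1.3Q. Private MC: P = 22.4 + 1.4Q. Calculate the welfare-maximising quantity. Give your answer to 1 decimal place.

Social marginal cost = private MC + MEC = 34.4 + 2.5Q.
Set SMC = demand: 34.4 + 2.5Q = 149.9 - 1.3Q → Q* = 30.3947.

Q* = 30.4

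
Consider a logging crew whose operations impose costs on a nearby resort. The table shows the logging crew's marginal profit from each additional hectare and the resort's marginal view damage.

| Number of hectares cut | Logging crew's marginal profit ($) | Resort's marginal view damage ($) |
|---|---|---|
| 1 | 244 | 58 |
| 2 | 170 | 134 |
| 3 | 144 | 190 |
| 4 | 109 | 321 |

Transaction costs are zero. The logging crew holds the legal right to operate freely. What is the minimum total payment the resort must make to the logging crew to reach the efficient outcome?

$253

Left alone the logging crew would choose level 4 (marginal profit stays positive).
Efficient level: k* = 2 (marginal profit ≥ marginal view damage through 2).
The resort must at least cover the logging crew's forgone profit from cutting 4→2: 144 + 109 = 253.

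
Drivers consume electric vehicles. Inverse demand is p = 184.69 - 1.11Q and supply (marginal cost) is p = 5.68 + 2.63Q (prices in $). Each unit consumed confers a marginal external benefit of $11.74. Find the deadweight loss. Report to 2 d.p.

DWL = $18.43

Market equilibrium (private): 5.68 + 2.63Q = 184.69 - 1.11Q → Q_m = 47.8636.
Social marginal benefit = demand + MEB = 196.43 - 1.11Q.
Set SMB = MC: 196.43 - 1.11Q = 5.68 + 2.63Q → Q* = 51.0027.
Between Q* and Q_m the wedge SMB − MC runs linearly from 0 to MEB(Q_m), so the loss is a triangle.
DWL = ½ × 3.1391 × 11.7400 = 18.4265.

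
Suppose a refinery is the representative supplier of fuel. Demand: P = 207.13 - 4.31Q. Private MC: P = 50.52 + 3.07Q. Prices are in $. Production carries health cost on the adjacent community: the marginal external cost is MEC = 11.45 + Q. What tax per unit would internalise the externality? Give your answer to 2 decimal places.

Social marginal cost = private MC + MEC = 61.97 + 4.07Q.
Set SMC = demand: 61.97 + 4.07Q = 207.13 - 4.31Q → Q* = 17.3222.
The Pigouvian tax equals MEC at Q*: 11.45 + 1.00×17.3222 = 28.7722.

tax = $28.77 per unit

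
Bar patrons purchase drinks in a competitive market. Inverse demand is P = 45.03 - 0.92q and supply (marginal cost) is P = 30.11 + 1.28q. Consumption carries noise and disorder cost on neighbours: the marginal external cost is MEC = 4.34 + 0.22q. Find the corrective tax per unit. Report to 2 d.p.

tax = 5.30 per unit

Social marginal benefit = demand − MEC = 40.69 - 1.14q.
Set SMB = MC: 40.69 - 1.14q = 30.11 + 1.28q → q* = 4.3719.
The Pigouvian tax equals MEC at q*: 4.34 + 0.22×4.3719 = 5.3018.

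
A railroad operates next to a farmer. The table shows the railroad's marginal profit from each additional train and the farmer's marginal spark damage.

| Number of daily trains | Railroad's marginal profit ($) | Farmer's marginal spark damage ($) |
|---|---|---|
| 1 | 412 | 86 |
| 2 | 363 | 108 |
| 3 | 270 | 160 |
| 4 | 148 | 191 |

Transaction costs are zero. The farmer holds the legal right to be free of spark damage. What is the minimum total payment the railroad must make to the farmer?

$354

Efficient level: marginal profit ≥ marginal spark damage through level 3, so k* = 3.
With the farmer holding the right, the railroad must at least compensate total damage at k*: 86 + 108 + 160 = 354.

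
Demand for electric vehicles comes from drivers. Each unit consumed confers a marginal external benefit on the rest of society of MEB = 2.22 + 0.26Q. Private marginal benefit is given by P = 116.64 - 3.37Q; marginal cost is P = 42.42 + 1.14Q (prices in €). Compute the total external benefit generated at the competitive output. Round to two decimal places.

€71.74

Market equilibrium (private): 42.42 + 1.14Q = 116.64 - 3.37Q → Q_m = 16.4568.
Total external benefit = ∫₀^{Q_m} (2.22 + 0.26Q) dQ = 2.22×16.4568 + ½×0.26×16.4568² = 71.7415.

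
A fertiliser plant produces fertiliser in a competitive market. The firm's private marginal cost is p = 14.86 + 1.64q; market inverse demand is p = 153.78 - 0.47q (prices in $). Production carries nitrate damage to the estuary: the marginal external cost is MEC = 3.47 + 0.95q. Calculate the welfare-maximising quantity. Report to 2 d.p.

q* = 44.26

Social marginal cost = private MC + MEC = 18.33 + 2.59q.
Set SMC = demand: 18.33 + 2.59q = 153.78 - 0.47q → q* = 44.2647.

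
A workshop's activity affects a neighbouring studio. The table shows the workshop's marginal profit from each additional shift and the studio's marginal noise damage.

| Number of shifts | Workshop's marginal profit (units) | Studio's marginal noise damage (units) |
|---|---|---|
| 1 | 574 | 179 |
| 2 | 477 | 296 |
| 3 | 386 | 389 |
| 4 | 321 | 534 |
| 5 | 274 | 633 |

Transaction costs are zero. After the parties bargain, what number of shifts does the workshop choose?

Bargaining reaches the level where marginal profit last exceeds marginal noise damage.
That holds through level 2 (477 ≥ 296) but not at 3 (386 < 389).

2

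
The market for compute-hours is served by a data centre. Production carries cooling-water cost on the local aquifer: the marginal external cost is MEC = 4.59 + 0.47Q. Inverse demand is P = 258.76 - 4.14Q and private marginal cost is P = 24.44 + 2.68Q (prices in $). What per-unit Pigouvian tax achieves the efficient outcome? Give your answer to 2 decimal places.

tax = $19.40 per unit

Social marginal cost = private MC + MEC = 29.03 + 3.15Q.
Set SMC = demand: 29.03 + 3.15Q = 258.76 - 4.14Q → Q* = 31.5130.
The Pigouvian tax equals MEC at Q*: 4.59 + 0.47×31.5130 = 19.4011.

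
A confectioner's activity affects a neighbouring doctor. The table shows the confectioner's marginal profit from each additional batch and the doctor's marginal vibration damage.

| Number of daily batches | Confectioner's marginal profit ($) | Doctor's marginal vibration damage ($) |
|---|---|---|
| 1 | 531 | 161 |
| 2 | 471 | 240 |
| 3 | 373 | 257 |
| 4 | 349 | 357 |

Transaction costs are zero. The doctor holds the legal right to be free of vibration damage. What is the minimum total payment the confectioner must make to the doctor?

Efficient level: marginal profit ≥ marginal vibration damage through level 3, so k* = 3.
With the doctor holding the right, the confectioner must at least compensate total damage at k*: 161 + 240 + 257 = 658.

$658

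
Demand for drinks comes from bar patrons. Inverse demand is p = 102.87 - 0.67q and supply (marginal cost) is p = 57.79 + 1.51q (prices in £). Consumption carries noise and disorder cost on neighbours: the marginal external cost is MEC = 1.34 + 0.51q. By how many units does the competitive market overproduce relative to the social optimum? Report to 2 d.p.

4.42 units

Market equilibrium (private): 57.79 + 1.51q = 102.87 - 0.67q → q_m = 20.6789.
Social marginal benefit = demand − MEC = 101.53 - 1.18q.
Set SMB = MC: 101.53 - 1.18q = 57.79 + 1.51q → q* = 16.2602.
Gap = |20.6789 − 16.2602| = 4.4187.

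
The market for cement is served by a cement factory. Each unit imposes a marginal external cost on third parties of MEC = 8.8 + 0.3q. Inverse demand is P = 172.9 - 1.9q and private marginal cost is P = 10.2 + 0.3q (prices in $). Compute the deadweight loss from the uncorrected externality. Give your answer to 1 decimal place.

DWL = $192.0

Market equilibrium (private): 10.2 + 0.3q = 172.9 - 1.9q → q_m = 73.9545.
Social marginal cost = private MC + MEC = 19.0 + 0.6q.
Set SMC = demand: 19.0 + 0.6q = 172.9 - 1.9q → q* = 61.5600.
The welfare-loss triangle has base |q_m − q*| and height MEC(q_m) (the vertical gap between SMC and demand is zero at q* and MEC at q_m).
DWL = ½ × 12.3945 × 30.9864 = 192.0305.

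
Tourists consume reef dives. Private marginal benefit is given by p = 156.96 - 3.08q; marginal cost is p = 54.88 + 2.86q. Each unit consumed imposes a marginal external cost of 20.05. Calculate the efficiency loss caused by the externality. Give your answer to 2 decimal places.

Market equilibrium (private): 54.88 + 2.86q = 156.96 - 3.08q → q_m = 17.1852.
Social marginal benefit = demand − MEC = 136.91 - 3.08q.
Set SMB = MC: 136.91 - 3.08q = 54.88 + 2.86q → q* = 13.8098.
Height of the DWL triangle at q_m is MC(q_m) − SMB(q_m) = MEC(q_m) = 20.0500.
DWL = ½ × 3.3754 × 20.0500 = 33.8384.

DWL = 33.84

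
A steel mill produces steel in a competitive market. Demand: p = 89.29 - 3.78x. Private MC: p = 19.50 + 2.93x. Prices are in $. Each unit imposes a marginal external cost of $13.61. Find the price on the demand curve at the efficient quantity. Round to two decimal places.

P = $57.64

Social marginal cost = private MC + MEC = 33.11 + 2.93x.
Set SMC = demand: 33.11 + 2.93x = 89.29 - 3.78x → x* = 8.3726.
Consumer price on the demand curve at x*: 89.29 − 3.78×8.3726 = 57.6416.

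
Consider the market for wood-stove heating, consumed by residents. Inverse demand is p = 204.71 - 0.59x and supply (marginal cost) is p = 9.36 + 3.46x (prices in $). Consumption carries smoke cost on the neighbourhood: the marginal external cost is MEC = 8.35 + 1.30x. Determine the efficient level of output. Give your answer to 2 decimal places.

Social marginal benefit = demand − MEC = 196.36 - 1.89x.
Set SMB = MC: 196.36 - 1.89x = 9.36 + 3.46x → x* = 34.9533.

x* = 34.95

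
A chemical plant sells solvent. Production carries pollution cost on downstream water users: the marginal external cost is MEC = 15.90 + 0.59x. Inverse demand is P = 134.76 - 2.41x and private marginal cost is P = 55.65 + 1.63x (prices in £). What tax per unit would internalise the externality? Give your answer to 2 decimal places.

Social marginal cost = private MC + MEC = 71.55 + 2.22x.
Set SMC = demand: 71.55 + 2.22x = 134.76 - 2.41x → x* = 13.6523.
The Pigouvian tax equals MEC at x*: 15.90 + 0.59×13.6523 = 23.9549.

tax = £23.95 per unit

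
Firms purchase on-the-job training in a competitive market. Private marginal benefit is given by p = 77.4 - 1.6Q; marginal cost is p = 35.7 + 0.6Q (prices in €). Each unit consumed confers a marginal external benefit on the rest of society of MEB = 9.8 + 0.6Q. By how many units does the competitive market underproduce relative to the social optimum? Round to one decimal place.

13.2 units

Market equilibrium (private): 35.7 + 0.6Q = 77.4 - 1.6Q → Q_m = 18.9545.
Social marginal benefit = demand + MEB = 87.2 - Q.
Set SMB = MC: 87.2 - Q = 35.7 + 0.6Q → Q* = 32.1875.
Gap = |18.9545 − 32.1875| = 13.2330.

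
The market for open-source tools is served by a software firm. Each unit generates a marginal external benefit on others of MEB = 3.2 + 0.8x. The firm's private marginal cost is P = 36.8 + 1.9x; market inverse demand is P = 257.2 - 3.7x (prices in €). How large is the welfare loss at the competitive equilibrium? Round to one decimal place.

Market equilibrium (private): 36.8 + 1.9x = 257.2 - 3.7x → x_m = 39.3571.
Social marginal cost = private MC − MEB = 33.6 + 1.1x.
Set SMC = demand: 33.6 + 1.1x = 257.2 - 3.7x → x* = 46.5833.
Between x* and x_m the wedge demand − SMC runs linearly from 0 to MEB(x_m), so the loss is a triangle.
DWL = ½ × 7.2262 × 34.6857 = 125.3229.

DWL = €125.3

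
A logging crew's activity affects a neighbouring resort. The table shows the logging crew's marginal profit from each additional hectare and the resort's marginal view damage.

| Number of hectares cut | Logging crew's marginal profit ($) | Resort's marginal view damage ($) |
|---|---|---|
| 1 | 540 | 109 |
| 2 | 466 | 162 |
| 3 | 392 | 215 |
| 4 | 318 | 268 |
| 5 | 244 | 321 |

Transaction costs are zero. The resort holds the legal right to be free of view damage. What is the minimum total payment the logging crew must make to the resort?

$754

Efficient level: marginal profit ≥ marginal view damage through level 4, so k* = 4.
With the resort holding the right, the logging crew must at least compensate total damage at k*: 109 + 162 + 215 + 268 = 754.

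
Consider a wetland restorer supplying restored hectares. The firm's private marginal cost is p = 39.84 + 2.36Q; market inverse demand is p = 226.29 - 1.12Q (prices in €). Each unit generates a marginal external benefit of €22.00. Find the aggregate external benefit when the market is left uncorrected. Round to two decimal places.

€1178.71

Market equilibrium (private): 39.84 + 2.36Q = 226.29 - 1.12Q → Q_m = 53.5776.
Total external benefit = MEB × Q_m = 22.00 × 53.5776 = 1178.7072.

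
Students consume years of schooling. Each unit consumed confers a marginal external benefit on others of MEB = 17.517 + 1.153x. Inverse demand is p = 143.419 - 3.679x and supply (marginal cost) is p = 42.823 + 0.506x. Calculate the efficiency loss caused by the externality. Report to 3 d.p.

DWL = 337.390

Market equilibrium (private): 42.823 + 0.506x = 143.419 - 3.679x → x_m = 24.0373.
Social marginal benefit = demand + MEB = 160.936 - 2.526x.
Set SMB = MC: 160.936 - 2.526x = 42.823 + 0.506x → x* = 38.9555.
The welfare-loss triangle has base |x_m − x*| and height MEB(x_m) (the vertical gap between SMB and MC is zero at x* and MEB at x_m).
DWL = ½ × 14.9182 × 45.2320 = 337.3900.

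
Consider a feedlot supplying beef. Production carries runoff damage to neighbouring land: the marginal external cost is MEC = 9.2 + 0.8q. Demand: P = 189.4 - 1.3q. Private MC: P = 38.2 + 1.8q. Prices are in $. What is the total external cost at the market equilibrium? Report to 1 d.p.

$1400.3

Market equilibrium (private): 38.2 + 1.8q = 189.4 - 1.3q → q_m = 48.7742.
Total external cost = ∫₀^{q_m} (9.2 + 0.8q) dq = 9.2×48.7742 + ½×0.8×48.7742² = 1400.2917.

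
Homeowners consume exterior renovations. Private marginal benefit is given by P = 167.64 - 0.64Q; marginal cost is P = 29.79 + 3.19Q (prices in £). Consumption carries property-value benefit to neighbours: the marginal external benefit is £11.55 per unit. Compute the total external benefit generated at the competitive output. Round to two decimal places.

Market equilibrium (private): 29.79 + 3.19Q = 167.64 - 0.64Q → Q_m = 35.9922.
Total external benefit = MEB × Q_m = 11.55 × 35.9922 = 415.7099.

£415.71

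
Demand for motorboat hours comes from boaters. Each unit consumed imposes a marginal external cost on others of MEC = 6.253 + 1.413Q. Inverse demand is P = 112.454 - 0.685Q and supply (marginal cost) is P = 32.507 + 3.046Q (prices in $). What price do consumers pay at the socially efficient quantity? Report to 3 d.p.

P = $102.641

Social marginal benefit = demand − MEC = 106.201 - 2.098Q.
Set SMB = MC: 106.201 - 2.098Q = 32.507 + 3.046Q → Q* = 14.3262.
Consumer price on the demand curve at Q*: 112.454 − 0.685×14.3262 = 102.6406.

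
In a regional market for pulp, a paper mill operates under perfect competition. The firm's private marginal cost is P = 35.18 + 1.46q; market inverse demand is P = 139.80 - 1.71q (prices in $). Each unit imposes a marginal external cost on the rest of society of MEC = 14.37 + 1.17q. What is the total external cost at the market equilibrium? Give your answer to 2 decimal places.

Market equilibrium (private): 35.18 + 1.46q = 139.80 - 1.71q → q_m = 33.0032.
Total external cost = ∫₀^{q_m} (14.37 + 1.17q) dq = 14.37×33.0032 + ½×1.17×33.0032² = 1111.4445.

$1111.44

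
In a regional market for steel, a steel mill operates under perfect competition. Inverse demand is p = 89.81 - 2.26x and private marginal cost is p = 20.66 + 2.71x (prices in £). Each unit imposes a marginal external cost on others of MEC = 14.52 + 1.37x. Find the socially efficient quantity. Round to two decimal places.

x* = 8.62

Social marginal cost = private MC + MEC = 35.18 + 4.08x.
Set SMC = demand: 35.18 + 4.08x = 89.81 - 2.26x → x* = 8.6167.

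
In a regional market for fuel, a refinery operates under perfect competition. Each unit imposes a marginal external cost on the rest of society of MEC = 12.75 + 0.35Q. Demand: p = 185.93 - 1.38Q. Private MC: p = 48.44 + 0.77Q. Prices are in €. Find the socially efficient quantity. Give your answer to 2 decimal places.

Q* = 49.90

Social marginal cost = private MC + MEC = 61.19 + 1.12Q.
Set SMC = demand: 61.19 + 1.12Q = 185.93 - 1.38Q → Q* = 49.8960.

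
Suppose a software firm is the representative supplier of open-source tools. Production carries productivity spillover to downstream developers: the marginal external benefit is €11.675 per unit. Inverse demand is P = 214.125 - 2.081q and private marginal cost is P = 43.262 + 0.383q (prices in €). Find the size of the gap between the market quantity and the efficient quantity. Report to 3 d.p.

Market equilibrium (private): 43.262 + 0.383q = 214.125 - 2.081q → q_m = 69.3438.
Social marginal cost = private MC − MEB = 31.587 + 0.383q.
Set SMC = demand: 31.587 + 0.383q = 214.125 - 2.081q → q* = 74.0820.
Gap = |69.3438 − 74.0820| = 4.7382.

4.738 units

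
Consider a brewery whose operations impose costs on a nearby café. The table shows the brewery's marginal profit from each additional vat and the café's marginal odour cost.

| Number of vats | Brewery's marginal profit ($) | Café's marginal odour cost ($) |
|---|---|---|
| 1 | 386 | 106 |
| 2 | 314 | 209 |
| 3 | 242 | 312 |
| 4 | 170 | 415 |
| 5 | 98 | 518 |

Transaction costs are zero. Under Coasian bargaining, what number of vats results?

Bargaining reaches the level where marginal profit last exceeds marginal odour cost.
That holds through level 2 (314 ≥ 209) but not at 3 (242 < 312).

2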